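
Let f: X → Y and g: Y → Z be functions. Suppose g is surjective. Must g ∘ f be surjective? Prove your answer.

No. Take X = {1}, Y = Z = {1, 2, 3, 4, 5}, f(1) = 1, and g = identity (surjective).
Then (g ∘ f)(1) = 1, and 5 ∈ Z has no preimage under g ∘ f, so g ∘ f is not surjective.

not surjective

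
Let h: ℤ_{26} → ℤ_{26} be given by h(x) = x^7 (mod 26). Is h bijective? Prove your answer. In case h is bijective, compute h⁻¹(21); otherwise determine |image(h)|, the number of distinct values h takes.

5

Computing x^7 mod 26 for each x (by repeated squaring, reducing mod 26 at every step), the values h(0), h(1), …, h(25) are: 0, 1, 24, 3, 4, 21, 20, 19, 18, 9, 10, 15, 12, 13, 14, 11, 16, 17, 8, 7, 6, 5, 22, 23, 2, 25.
Every element of ℤ_{26} appears exactly once in this list, so h is a bijection, and in particular bijective.
Since h is bijective, we read off the preimage of 21 from the same table: h(5) = 21, so h⁻¹(21) = 5.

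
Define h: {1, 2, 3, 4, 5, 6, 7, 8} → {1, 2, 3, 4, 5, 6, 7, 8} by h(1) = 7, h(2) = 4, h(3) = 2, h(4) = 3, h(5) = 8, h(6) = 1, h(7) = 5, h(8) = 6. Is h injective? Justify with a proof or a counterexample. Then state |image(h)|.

8

The values h(1), …, h(8) are 7, 4, 2, 3, 8, 1, 5, 6 — all distinct.
So h(x_1) = h(x_2) only when x_1 = x_2, and h is injective.
The image of h is {1, 2, 3, 4, 5, 6, 7, 8}, which has 8 elements.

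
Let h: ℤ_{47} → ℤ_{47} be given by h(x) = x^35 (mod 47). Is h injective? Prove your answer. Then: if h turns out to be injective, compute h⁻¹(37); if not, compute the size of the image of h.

Since 47 is prime, the nonzero elements of ℤ_{47} form a cyclic group of order 46.
As gcd(35, 46) = 1, raising to the 35th power is a bijection on this group: if u^35 ≡ v^35 then (uv^{−1})^35 = 1, and the only element of order dividing gcd(35, 46) = 1 is 1, so u = v.
With h(0) = 0 this makes h injective on all of ℤ_{47}, hence bijective (finite equal-size domain and codomain). In particular h is injective.
Since h is injective, we find the preimage of 37. The inverse of x ↦ x^35 on (ℤ_{47})^× is x ↦ x^25, because 35·25 = 875 = 19·46 + 1 ≡ 1 (mod 46) and x^{46} = 1 for x ≠ 0 (Fermat). So h⁻¹(37) = 37^25 mod 47.
Repeated squaring mod 47: 37^1 ≡ 37, 37^2 ≡ 37² = 1369 ≡ 6, 37^4 ≡ 6² = 36, 37^8 ≡ 36² = 1296 ≡ 27, 37^16 ≡ 27² = 729 ≡ 24. Since 25 = 16 + 8 + 1, 37^25 ≡ 24·27·37: 24·27 = 648 ≡ 37, then 37·37 = 1369 ≡ 6. So 37^25 ≡ 6 (mod 47).
Hence h⁻¹(37) = 6.

6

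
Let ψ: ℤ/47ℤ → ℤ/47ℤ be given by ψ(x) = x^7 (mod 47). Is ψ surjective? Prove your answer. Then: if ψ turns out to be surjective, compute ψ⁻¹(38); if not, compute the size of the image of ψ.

40

Since 47 is prime, the nonzero elements of ℤ/47ℤ form a cyclic group of order 46.
As gcd(7, 46) = 1, raising to the 7th power is a bijection on this group: if a^7 ≡ b^7 then (ab^{−1})^7 = 1, and the only element of order dividing gcd(7, 46) = 1 is 1, so a = b.
With ψ(0) = 0 this makes ψ injective on all of ℤ/47ℤ, hence bijective (finite equal-size domain and codomain). In particular ψ is surjective.
Since ψ is surjective, we find the preimage of 38. The inverse of x ↦ x^7 on (ℤ/47ℤ)^× is x ↦ x^33, because 7·33 = 231 = 5·46 + 1 ≡ 1 (mod 46) and x^{46} = 1 for x ≠ 0 (Fermat). So ψ⁻¹(38) = 38^33 mod 47.
Repeated squaring mod 47: 38^1 ≡ 38, 38^2 ≡ 38² = 1444 ≡ 34, 38^4 ≡ 34² = 1156 ≡ 28, 38^8 ≡ 28² = 784 ≡ 32, 38^16 ≡ 32² = 1024 ≡ 37, 38^32 ≡ 37² = 1369 ≡ 6. Since 33 = 32 + 1, 38^33 ≡ 6·38: 6·38 = 228 ≡ 40. So 38^33 ≡ 40 (mod 47).
Hence ψ⁻¹(38) = 40.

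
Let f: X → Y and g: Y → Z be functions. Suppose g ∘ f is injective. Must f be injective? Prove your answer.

Suppose f(u) = f(v). Applying g: (g ∘ f)(u) = (g ∘ f)(v). Since g ∘ f is injective, u = v. Thus f is injective.

injective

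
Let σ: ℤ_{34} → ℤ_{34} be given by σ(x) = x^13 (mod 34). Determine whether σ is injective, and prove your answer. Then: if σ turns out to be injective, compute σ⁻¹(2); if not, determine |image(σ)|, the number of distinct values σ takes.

32

Computing x^13 mod 34 for each x (by repeated squaring, reducing mod 34 at every step), the values σ(0), σ(1), …, σ(33) are: 0, 1, 32, 29, 4, 3, 10, 23, 26, 25, 28, 7, 14, 13, 22, 19, 16, 17, 18, 15, 12, 21, 20, 27, 6, 9, 8, 11, 24, 31, 30, 5, 2, 33.
Every element of ℤ_{34} appears exactly once in this list, so σ is a bijection, and in particular injective.
Since σ is injective, we read off the preimage of 2 from the same table: σ(32) = 2, so σ⁻¹(2) = 32.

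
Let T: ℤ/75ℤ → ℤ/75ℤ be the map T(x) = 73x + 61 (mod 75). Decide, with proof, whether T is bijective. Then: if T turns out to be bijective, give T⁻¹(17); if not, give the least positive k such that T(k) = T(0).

Suppose T(a) = T(b) in ℤ/75ℤ. Then 73a + 61 ≡ 73b + 61 (mod 75), therefore 73(a − b) ≡ 0 (mod 75).
Since gcd(73, 75) = 1, 73 is invertible modulo 75, so a − b ≡ 0 (mod 75), i.e. a = b.
We now compute 73⁻¹ mod 75 explicitly. Euclid's algorithm: 75 = 1·73 + 2, 73 = 36·2 + 1; back-substituting gives 1 = 37·73 − 36·75, so 73⁻¹ ≡ 37 (mod 75).
For any y ∈ ℤ/75ℤ, x = 37(y − 61) mod 75 satisfies T(x) = 73·37(y − 61) + 61 ≡ y (since 73·37 ≡ 1 mod 75). So every y has a preimage.
Thus T is bijective.
Since T is bijective, we find T⁻¹(17): we need 73x ≡ 17 − 61 ≡ 31 (mod 75). Using 73⁻¹ = 37: x ≡ 37·31 = 1147 = 15·75 + 22, so x = 22.
Check: T(22) = 73·22 + 61 = 1667 = 22·75 + 17 ≡ 17 (mod 75).

22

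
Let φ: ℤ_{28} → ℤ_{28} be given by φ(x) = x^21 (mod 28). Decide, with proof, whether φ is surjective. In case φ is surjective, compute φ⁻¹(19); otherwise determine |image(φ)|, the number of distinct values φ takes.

9

φ(2): Repeated squaring mod 28: 2^1 ≡ 2, 2^2 ≡ 2² = 4, 2^4 ≡ 4² = 16, 2^8 ≡ 16² = 256 ≡ 4, 2^16 ≡ 4² = 16. Since 21 = 16 + 4 + 1, 2^21 ≡ 16·16·2: 16·16 = 256 ≡ 4, then 4·2 = 8. So 2^21 ≡ 8 (mod 28).
φ(4): Repeated squaring mod 28: 4^1 ≡ 4, 4^2 ≡ 4² = 16, 4^4 ≡ 16² = 256 ≡ 4, 4^8 ≡ 4² = 16, 4^16 ≡ 16² = 256 ≡ 4. Since 21 = 16 + 4 + 1, 4^21 ≡ 4·4·4: 4·4 = 16, then 16·4 = 64 ≡ 8. So 4^21 ≡ 8 (mod 28).
So φ(2) = φ(4) = 8 while 2 ≠ 4, therefore φ is not injective.
A non-injective map from the 28-element set ℤ_{28} to itself takes at most 27 distinct values, so it cannot be surjective. Therefore φ is not surjective.
Since φ is not surjective, we determine |image(φ)|. Computing x^21 mod 28 for each x (by repeated squaring, reducing mod 28 at every step), the values φ(0), φ(1), …, φ(27) are: 0, 1, 8, 27, 8, 13, 20, 7, 8, 1, 20, 15, 20, 13, 0, 15, 8, 13, 8, 27, 20, 21, 8, 15, 20, 1, 20, 27.
The distinct values are {0, 1, 7, 8, 13, 15, 20, 21, 27}; there are 9 of them.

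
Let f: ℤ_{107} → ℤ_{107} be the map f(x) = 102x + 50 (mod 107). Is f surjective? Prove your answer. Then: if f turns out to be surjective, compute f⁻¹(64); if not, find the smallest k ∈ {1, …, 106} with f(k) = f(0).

40

Since gcd(102, 107) = 1, 102 is invertible modulo 107. Euclid's algorithm: 107 = 1·102 + 5, 102 = 20·5 + 2, 5 = 2·2 + 1; back-substituting gives 1 = 64·102 − 61·107, so 102⁻¹ ≡ 64 (mod 107).
Then y ↦ 64(y − 50) is a two-sided inverse to f, so every y ∈ ℤ_{107} has a preimage.
Therefore f is surjective.
Since f is surjective, we compute f⁻¹(64): solve 102x + 50 ≡ 64 (mod 107), i.e. 102x ≡ 14 (mod 107).
Multiplying by 102⁻¹ = 64 gives x ≡ 64·14 = 896 = 8·107 + 40 ≡ 40 (mod 107).
Check: f(40) = 102·40 + 50 = 4130 = 38·107 + 64 ≡ 64 (mod 107).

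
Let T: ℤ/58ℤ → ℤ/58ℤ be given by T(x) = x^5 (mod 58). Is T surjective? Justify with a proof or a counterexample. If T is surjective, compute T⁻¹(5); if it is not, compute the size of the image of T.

9

Computing x^5 mod 58 for each x (by repeated squaring, reducing mod 58 at every step), the values T(0), T(1), …, T(57) are: 0, 1, 32, 11, 38, 51, 4, 45, 56, 5, 8, 43, 12, 35, 48, 39, 52, 17, 44, 21, 24, 31, 42, 25, 36, 49, 18, 55, 28, 29, 30, 3, 40, 9, 22, 33, 16, 27, 34, 37, 14, 41, 6, 19, 10, 23, 46, 15, 50, 53, 2, 13, 54, 7, 20, 47, 26, 57.
Every element of ℤ/58ℤ appears exactly once in this list, so T is a bijection, and in particular surjective.
Since T is surjective, we read off the preimage of 5 from the same table: T(9) = 5, so T⁻¹(5) = 9.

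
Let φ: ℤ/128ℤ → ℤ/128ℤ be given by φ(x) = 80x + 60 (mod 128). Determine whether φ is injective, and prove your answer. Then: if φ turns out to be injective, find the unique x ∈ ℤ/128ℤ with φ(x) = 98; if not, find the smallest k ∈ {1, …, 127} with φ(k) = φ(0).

8

Recall: φ is injective when φ(u) = φ(v) forces u = v.
We have gcd(80, 128) = 16 > 1. Taking u = 0 and v = 8: φ(0) = 60 and φ(8) = 80·8 + 60 = 700 ≡ 60 (mod 128).
So φ(0) = φ(8) while 0 ≠ 8, so φ is not injective.
Since φ is not injective, we find the least positive k with φ(k) = φ(0): this means 80k ≡ 0 (mod 128), i.e. 128 ∣ 80k. Since gcd(80, 128) = 16, dividing through by 16 this holds exactly when 8 ∣ 5k, and as gcd(5, 8) = 1, exactly when 8 ∣ k.
The smallest positive such k is 8.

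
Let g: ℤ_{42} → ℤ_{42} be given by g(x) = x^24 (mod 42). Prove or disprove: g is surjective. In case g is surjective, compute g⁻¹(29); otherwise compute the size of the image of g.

g(2): Repeated squaring mod 42: 2^1 ≡ 2, 2^2 ≡ 2² = 4, 2^4 ≡ 4² = 16, 2^8 ≡ 16² = 256 ≡ 4, 2^16 ≡ 4² = 16. Since 24 = 16 + 8, 2^24 ≡ 16·4: 16·4 = 64 ≡ 22. So 2^24 ≡ 22 (mod 42).
g(4): Repeated squaring mod 42: 4^1 ≡ 4, 4^2 ≡ 4² = 16, 4^4 ≡ 16² = 256 ≡ 4, 4^8 ≡ 4² = 16, 4^16 ≡ 16² = 256 ≡ 4. Since 24 = 16 + 8, 4^24 ≡ 4·16: 4·16 = 64 ≡ 22. So 4^24 ≡ 22 (mod 42).
So g(2) = g(4) = 22 while 2 ≠ 4, hence g is not injective.
A non-injective map from the 42-element set ℤ_{42} to itself takes at most 41 distinct values, so it cannot be surjective. So g is not surjective.
Since g is not surjective, we determine |image(g)|. Computing x^24 mod 42 for each x (by repeated squaring, reducing mod 42 at every step), the values g(0), g(1), …, g(41) are: 0, 1, 22, 15, 22, 1, 36, 7, 22, 15, 22, 1, 36, 1, 28, 15, 22, 1, 36, 1, 22, 21, 22, 1, 36, 1, 22, 15, 28, 1, 36, 1, 22, 15, 22, 7, 36, 1, 22, 15, 22, 1.
The distinct values are {0, 1, 7, 15, 21, 22, 28, 36}; there are 8 of them.

8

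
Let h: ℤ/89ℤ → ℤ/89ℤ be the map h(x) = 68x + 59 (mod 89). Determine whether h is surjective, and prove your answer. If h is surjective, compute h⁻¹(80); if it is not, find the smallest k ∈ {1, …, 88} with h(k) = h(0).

Since gcd(68, 89) = 1, 68 is invertible modulo 89. Euclid's algorithm: 89 = 1·68 + 21, 68 = 3·21 + 5, 21 = 4·5 + 1; back-substituting gives 1 = 72·68 − 55·89, so 68⁻¹ ≡ 72 (mod 89).
For any y ∈ ℤ/89ℤ, x = 72(y − 59) mod 89 satisfies h(x) = 68·72(y − 59) + 59 ≡ y (since 68·72 ≡ 1 mod 89). So every y has a preimage.
So h is surjective.
Since h is surjective, we find h⁻¹(80): we need 68x ≡ 80 − 59 ≡ 21 (mod 89). Using 68⁻¹ = 72: x ≡ 72·21 = 1512 = 16·89 + 88, so x = 88.
Check: h(88) = 68·88 + 59 = 6043 = 67·89 + 80 ≡ 80 (mod 89).

88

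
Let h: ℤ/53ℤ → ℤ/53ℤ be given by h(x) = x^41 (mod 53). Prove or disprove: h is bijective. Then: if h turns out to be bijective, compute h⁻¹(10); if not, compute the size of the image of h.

13

Since 53 is prime, the nonzero elements of ℤ/53ℤ form a cyclic group of order 52.
As gcd(41, 52) = 1, raising to the 41st power is a bijection on this group: if a^41 ≡ b^41 then (ab^{−1})^41 = 1, and the only element of order dividing gcd(41, 52) = 1 is 1, so a = b.
With h(0) = 0 this makes h injective on all of ℤ/53ℤ, hence bijective (finite equal-size domain and codomain). In particular h is bijective.
Since h is bijective, we find the preimage of 10. The inverse of x ↦ x^41 on (ℤ/53ℤ)^× is x ↦ x^33, because 41·33 = 1353 = 26·52 + 1 ≡ 1 (mod 52) and x^{52} = 1 for x ≠ 0 (Fermat). So h⁻¹(10) = 10^33 mod 53.
Repeated squaring mod 53: 10^1 ≡ 10, 10^2 ≡ 10² = 100 ≡ 47, 10^4 ≡ 47² = 2209 ≡ 36, 10^8 ≡ 36² = 1296 ≡ 24, 10^16 ≡ 24² = 576 ≡ 46, 10^32 ≡ 46² = 2116 ≡ 49. Since 33 = 32 + 1, 10^33 ≡ 49·10: 49·10 = 490 ≡ 13. So 10^33 ≡ 13 (mod 53).
Hence h⁻¹(10) = 13.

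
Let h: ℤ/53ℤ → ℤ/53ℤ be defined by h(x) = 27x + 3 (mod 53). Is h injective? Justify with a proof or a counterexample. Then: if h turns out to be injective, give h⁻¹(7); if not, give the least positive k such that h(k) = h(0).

Suppose h(x_1) = h(x_2) in ℤ/53ℤ. Then 27x_1 + 3 ≡ 27x_2 + 3 (mod 53), so 27(x_1 − x_2) ≡ 0 (mod 53).
Since gcd(27, 53) = 1, 27 is invertible modulo 53, thus x_1 − x_2 ≡ 0 (mod 53), i.e. x_1 = x_2.
So h is injective.
We now compute 27⁻¹ mod 53 explicitly. Euclid's algorithm: 53 = 1·27 + 26, 27 = 1·26 + 1; back-substituting gives 1 = 2·27 − 1·53, so 27⁻¹ ≡ 2 (mod 53).
Since h is injective, we compute h⁻¹(7): solve 27x + 3 ≡ 7 (mod 53), i.e. 27x ≡ 4 (mod 53).
Multiplying by 27⁻¹ = 2 gives x ≡ 2·4 = 8 ≡ 8 (mod 53).
Check: h(8) = 27·8 + 3 = 219 = 4·53 + 7 ≡ 7 (mod 53).

8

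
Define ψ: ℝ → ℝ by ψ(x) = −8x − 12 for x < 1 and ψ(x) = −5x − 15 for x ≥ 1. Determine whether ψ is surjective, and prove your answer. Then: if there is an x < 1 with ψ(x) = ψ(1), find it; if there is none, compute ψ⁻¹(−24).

Both pieces are strictly decreasing (slopes −8 and −5), so each is injective on its own interval.
The left piece maps (−∞, 1) onto (−20, ∞); the right piece maps [1, ∞) onto (−∞, −20].
These images together cover ℝ, so ψ is surjective.
Because the two images are disjoint, no x < 1 has ψ(x) = ψ(1), so we compute ψ⁻¹(−24): −24 lies in (−∞, −20], so solve −5x − 15 = −24: x = (−24 + 15)/(−5) = 9/5.

9/5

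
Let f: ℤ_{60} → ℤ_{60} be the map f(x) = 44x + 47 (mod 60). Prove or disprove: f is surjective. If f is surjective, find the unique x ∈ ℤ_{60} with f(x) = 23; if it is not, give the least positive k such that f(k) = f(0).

15

Since gcd(44, 60) = 4, we have 44x ≡ 0 (mod 4) for all x, so f(x) ≡ 3 (mod 4).
But 0 ≢ 3 (mod 4), so 0 ∈ ℤ_{60} has no preimage. Hence f is not surjective.
Since f is not surjective, we find the least positive k with f(k) = f(0): this means 44k ≡ 0 (mod 60), i.e. 60 ∣ 44k. Since gcd(44, 60) = 4, dividing through by 4 this holds exactly when 15 ∣ 11k, and as gcd(11, 15) = 1, exactly when 15 ∣ k.
The smallest positive such k is 15.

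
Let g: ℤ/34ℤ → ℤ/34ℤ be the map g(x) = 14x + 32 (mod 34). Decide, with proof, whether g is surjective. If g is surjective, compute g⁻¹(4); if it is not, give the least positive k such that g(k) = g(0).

17

Recall: surjectivity means every element of the codomain has a preimage under g.
Since gcd(14, 34) = 2, we have 14x ≡ 0 (mod 2) for all x, so g(x) ≡ 0 (mod 2).
But 1 ≢ 0 (mod 2), so 1 ∈ ℤ/34ℤ has no preimage. So g is not surjective.
Since g is not surjective, we find the least positive k with g(k) = g(0): this means 14k ≡ 0 (mod 34), i.e. 34 ∣ 14k. Since gcd(14, 34) = 2, dividing through by 2 this holds exactly when 17 ∣ 7k, and as gcd(7, 17) = 1, exactly when 17 ∣ k.
The smallest positive such k is 17.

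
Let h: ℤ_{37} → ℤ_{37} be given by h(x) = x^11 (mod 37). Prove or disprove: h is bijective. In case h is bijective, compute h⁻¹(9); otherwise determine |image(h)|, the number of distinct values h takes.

Since 37 is prime, the nonzero elements of ℤ_{37} form a cyclic group of order 36.
As gcd(11, 36) = 1, raising to the 11th power is a bijection on this group: if s^11 ≡ t^11 then (st^{−1})^11 = 1, and the only element of order dividing gcd(11, 36) = 1 is 1, so s = t.
With h(0) = 0 this makes h injective on all of ℤ_{37}, hence bijective (finite equal-size domain and codomain). In particular h is bijective.
Since h is bijective, we find the preimage of 9. The inverse of x ↦ x^11 on (ℤ_{37})^× is x ↦ x^23, because 11·23 = 253 = 7·36 + 1 ≡ 1 (mod 36) and x^{36} = 1 for x ≠ 0 (Fermat). So h⁻¹(9) = 9^23 mod 37.
Repeated squaring mod 37: 9^1 ≡ 9, 9^2 ≡ 9² = 81 ≡ 7, 9^4 ≡ 7² = 49 ≡ 12, 9^8 ≡ 12² = 144 ≡ 33, 9^16 ≡ 33² = 1089 ≡ 16. Since 23 = 16 + 4 + 2 + 1, 9^23 ≡ 16·12·7·9: 16·12 = 192 ≡ 7, then 7·7 = 49 ≡ 12, then 12·9 = 108 ≡ 34. So 9^23 ≡ 34 (mod 37).
Hence h⁻¹(9) = 34.

34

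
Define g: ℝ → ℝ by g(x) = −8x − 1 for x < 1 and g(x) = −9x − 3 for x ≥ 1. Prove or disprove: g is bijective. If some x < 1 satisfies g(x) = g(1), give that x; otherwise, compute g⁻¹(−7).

Both pieces are strictly decreasing (slopes −8 and −9), so each is injective on its own interval.
The left piece maps (−∞, 1) onto (−9, ∞); the right piece maps [1, ∞) onto (−∞, −12].
The images leave a gap (−9 has no preimage), so g is not surjective, hence not bijective.
Because the two images are disjoint, no x < 1 has g(x) = g(1), so we compute g⁻¹(−7): −7 lies in (−9, ∞), so solve −8x − 1 = −7: x = (−7 + 1)/(−8) = 3/4.

3/4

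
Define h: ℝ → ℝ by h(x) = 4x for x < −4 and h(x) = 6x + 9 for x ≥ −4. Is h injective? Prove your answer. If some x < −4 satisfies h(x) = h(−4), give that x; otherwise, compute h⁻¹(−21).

-21/4

Both pieces are strictly increasing (slopes 4 and 6), so each is injective on its own interval.
The left piece maps (−∞, −4) onto (−∞, −16); the right piece maps [−4, ∞) onto [−15, ∞).
These images are disjoint, so no value is attained by both pieces. Thus h is injective.
Because the two images are disjoint, no x < −4 has h(x) = h(−4), so we compute h⁻¹(−21): −21 lies in (−∞, −16), so solve 4x = −21: x = (−21 − 0)/4 = −21/4.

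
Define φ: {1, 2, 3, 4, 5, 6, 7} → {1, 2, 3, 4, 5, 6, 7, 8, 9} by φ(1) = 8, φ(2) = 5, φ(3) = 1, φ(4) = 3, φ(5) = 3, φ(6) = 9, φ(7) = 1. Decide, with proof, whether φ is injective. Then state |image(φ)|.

φ(4) = 3 = φ(5) with 4 ≠ 5, so φ is not injective.
The image of φ is {1, 3, 5, 8, 9}, which has 5 elements.

5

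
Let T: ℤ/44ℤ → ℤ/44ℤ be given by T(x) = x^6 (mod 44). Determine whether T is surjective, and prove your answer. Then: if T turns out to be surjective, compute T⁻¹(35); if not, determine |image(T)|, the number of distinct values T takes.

T(10): Repeated squaring mod 44: 10^1 ≡ 10, 10^2 ≡ 10² = 100 ≡ 12, 10^4 ≡ 12² = 144 ≡ 12. Since 6 = 4 + 2, 10^6 ≡ 12·12: 12·12 = 144 ≡ 12. So 10^6 ≡ 12 (mod 44).
T(12): Repeated squaring mod 44: 12^1 ≡ 12, 12^2 ≡ 12² = 144 ≡ 12, 12^4 ≡ 12² = 144 ≡ 12. Since 6 = 4 + 2, 12^6 ≡ 12·12: 12·12 = 144 ≡ 12. So 12^6 ≡ 12 (mod 44).
So T(10) = T(12) = 12 while 10 ≠ 12, therefore T is not injective.
A non-injective map from the 44-element set ℤ/44ℤ to itself takes at most 43 distinct values, so it cannot be surjective. Therefore T is not surjective.
Since T is not surjective, we determine |image(T)|. Computing x^6 mod 44 for each x (by repeated squaring, reducing mod 44 at every step), the values T(0), T(1), …, T(43) are: 0, 1, 20, 25, 4, 5, 16, 37, 36, 9, 12, 33, 12, 9, 36, 37, 16, 5, 4, 25, 20, 1, 0, 1, 20, 25, 4, 5, 16, 37, 36, 9, 12, 33, 12, 9, 36, 37, 16, 5, 4, 25, 20, 1.
The distinct values are {0, 1, 4, 5, 9, 12, 16, 20, 25, 33, 36, 37}; there are 12 of them.

12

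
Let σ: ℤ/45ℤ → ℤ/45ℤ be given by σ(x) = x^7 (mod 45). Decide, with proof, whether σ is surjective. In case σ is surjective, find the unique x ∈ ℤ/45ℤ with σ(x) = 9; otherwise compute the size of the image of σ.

σ(0) = 0^7 = 0.
σ(15): Repeated squaring mod 45: 15^1 ≡ 15, 15^2 ≡ 15² = 225 ≡ 0, 15^4 ≡ 0² = 0. Since 7 = 4 + 2 + 1, 15^7 ≡ 0·0·15: 0·0 = 0, then 0·15 = 0. So 15^7 ≡ 0 (mod 45).
So σ(0) = σ(15) = 0 while 0 ≠ 15, so σ is not injective.
A non-injective map from the 45-element set ℤ/45ℤ to itself takes at most 44 distinct values, so it cannot be surjective. So σ is not surjective.
Since σ is not surjective, we determine |image(σ)|. Computing x^7 mod 45 for each x (by repeated squaring, reducing mod 45 at every step), the values σ(0), σ(1), …, σ(44) are: 0, 1, 38, 27, 4, 5, 36, 43, 17, 9, 10, 11, 18, 22, 14, 0, 16, 8, 27, 19, 20, 36, 13, 32, 9, 25, 26, 18, 37, 29, 0, 31, 23, 27, 34, 35, 36, 28, 2, 9, 40, 41, 18, 7, 44.
The distinct values are {0, 1, 2, 4, 5, 7, 8, 9, 10, 11, 13, 14, 16, 17, 18, 19, 20, 22, 23, 25, 26, 27, 28, 29, 31, 32, 34, 35, 36, 37, 38, 40, 41, 43, 44}; there are 35 of them.

35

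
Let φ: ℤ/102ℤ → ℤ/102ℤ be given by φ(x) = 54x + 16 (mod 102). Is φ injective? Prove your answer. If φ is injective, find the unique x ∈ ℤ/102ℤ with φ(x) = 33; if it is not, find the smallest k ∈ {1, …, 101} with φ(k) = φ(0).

17

By definition, φ is injective if φ(u) = φ(v) implies u = v.
We have gcd(54, 102) = 6 > 1. Taking u = 0 and v = 17: φ(0) = 16 and φ(17) = 54·17 + 16 = 934 ≡ 16 (mod 102).
So φ(0) = φ(17) while 0 ≠ 17, so φ is not injective.
Since φ is not injective, we find the least positive k with φ(k) = φ(0): this means 54k ≡ 0 (mod 102), i.e. 102 ∣ 54k. Since gcd(54, 102) = 6, dividing through by 6 this holds exactly when 17 ∣ 9k, and as gcd(9, 17) = 1, exactly when 17 ∣ k.
The smallest positive such k is 17.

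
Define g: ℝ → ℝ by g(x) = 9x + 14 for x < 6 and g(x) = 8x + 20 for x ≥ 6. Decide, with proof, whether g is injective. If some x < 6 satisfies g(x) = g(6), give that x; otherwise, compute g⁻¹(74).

27/4

Both pieces are strictly increasing (slopes 9 and 8), so each is injective on its own interval.
The left piece maps (−∞, 6) onto (−∞, 68); the right piece maps [6, ∞) onto [68, ∞).
These images are disjoint, so no value is attained by both pieces. Thus g is injective.
Because the two images are disjoint, no x < 6 has g(x) = g(6), so we compute g⁻¹(74): 74 lies in [68, ∞), so solve 8x + 20 = 74: x = (74 − 20)/8 = 27/4.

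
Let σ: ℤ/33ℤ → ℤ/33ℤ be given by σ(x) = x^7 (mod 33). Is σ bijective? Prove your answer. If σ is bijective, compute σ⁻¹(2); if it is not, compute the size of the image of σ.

8

Computing x^7 mod 33 for each x (by repeated squaring, reducing mod 33 at every step), the values σ(0), σ(1), …, σ(32) are: 0, 1, 29, 9, 16, 14, 30, 28, 2, 15, 10, 11, 12, 7, 20, 27, 25, 8, 6, 13, 26, 21, 22, 23, 18, 31, 5, 3, 19, 17, 24, 4, 32.
Every element of ℤ/33ℤ appears exactly once in this list, so σ is a bijection, and in particular bijective.
Since σ is bijective, we read off the preimage of 2 from the same table: σ(8) = 2, so σ⁻¹(2) = 8.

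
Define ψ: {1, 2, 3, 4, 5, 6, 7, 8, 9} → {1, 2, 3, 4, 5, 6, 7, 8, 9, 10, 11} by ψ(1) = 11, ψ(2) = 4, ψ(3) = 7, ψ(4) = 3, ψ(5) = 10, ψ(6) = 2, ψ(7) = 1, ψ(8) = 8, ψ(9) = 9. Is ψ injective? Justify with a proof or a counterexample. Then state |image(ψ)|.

9

The values ψ(1), …, ψ(9) are 11, 4, 7, 3, 10, 2, 1, 8, 9 — all distinct.
So ψ(a) = ψ(b) only when a = b, and ψ is injective.
The image of ψ is {1, 2, 3, 4, 7, 8, 9, 10, 11}, which has 9 elements.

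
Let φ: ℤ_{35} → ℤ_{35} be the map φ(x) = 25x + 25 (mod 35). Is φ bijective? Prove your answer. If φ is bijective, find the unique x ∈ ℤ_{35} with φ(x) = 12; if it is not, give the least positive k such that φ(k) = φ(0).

Recall: φ is injective if φ(a) = φ(b) implies a = b.
We have gcd(25, 35) = 5 > 1. Taking a = 0 and b = 7: φ(0) = 25 and φ(7) = 25·7 + 25 = 200 ≡ 25 (mod 35).
So φ(0) = φ(7) while 0 ≠ 7, so φ is not injective, hence not bijective.
Since φ is not bijective, we find the least positive k with φ(k) = φ(0): this means 25k ≡ 0 (mod 35), i.e. 35 ∣ 25k. Since gcd(25, 35) = 5, dividing through by 5 this holds exactly when 7 ∣ 5k, and as gcd(5, 7) = 1, exactly when 7 ∣ k.
The smallest positive such k is 7.

7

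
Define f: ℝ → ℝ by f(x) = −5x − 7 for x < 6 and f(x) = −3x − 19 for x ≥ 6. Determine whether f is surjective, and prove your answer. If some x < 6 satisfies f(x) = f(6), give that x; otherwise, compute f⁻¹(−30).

Both pieces are strictly decreasing (slopes −5 and −3), so each is injective on its own interval.
The left piece maps (−∞, 6) onto (−37, ∞); the right piece maps [6, ∞) onto (−∞, −37].
These images together cover ℝ, so f is surjective.
Because the two images are disjoint, no x < 6 has f(x) = f(6), so we compute f⁻¹(−30): −30 lies in (−37, ∞), so solve −5x − 7 = −30: x = (−30 + 7)/(−5) = 23/5.

23/5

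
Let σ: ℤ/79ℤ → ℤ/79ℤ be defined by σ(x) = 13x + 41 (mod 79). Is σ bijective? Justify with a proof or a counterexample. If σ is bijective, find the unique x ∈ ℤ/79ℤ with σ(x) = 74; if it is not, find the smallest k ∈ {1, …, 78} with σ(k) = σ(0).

Suppose σ(s) = σ(t) in ℤ/79ℤ. Then 13s + 41 ≡ 13t + 41 (mod 79), hence 13(s − t) ≡ 0 (mod 79).
Since gcd(13, 79) = 1, 13 is invertible modulo 79, therefore s − t ≡ 0 (mod 79), i.e. s = t.
We now compute 13⁻¹ mod 79 explicitly. Euclid's algorithm: 79 = 6·13 + 1; back-substituting gives 1 = 73·13 − 12·79, so 13⁻¹ ≡ 73 (mod 79).
Then y ↦ 73(y − 41) is a two-sided inverse to σ, so every y ∈ ℤ/79ℤ has a preimage.
Hence σ is bijective.
Since σ is bijective, we compute σ⁻¹(74): solve 13x + 41 ≡ 74 (mod 79), i.e. 13x ≡ 33 (mod 79).
Multiplying by 13⁻¹ = 73 gives x ≡ 73·33 = 2409 = 30·79 + 39 ≡ 39 (mod 79).
Check: σ(39) = 13·39 + 41 = 548 = 6·79 + 74 ≡ 74 (mod 79).

39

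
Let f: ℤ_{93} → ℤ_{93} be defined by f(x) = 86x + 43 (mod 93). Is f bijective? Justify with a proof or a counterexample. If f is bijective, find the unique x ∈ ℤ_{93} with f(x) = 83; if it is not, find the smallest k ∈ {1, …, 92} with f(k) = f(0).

Suppose f(s) = f(t) in ℤ_{93}. Then 86s + 43 ≡ 86t + 43 (mod 93), therefore 86(s − t) ≡ 0 (mod 93).
Since gcd(86, 93) = 1, 86 is invertible modulo 93, so s − t ≡ 0 (mod 93), i.e. s = t.
We now compute 86⁻¹ mod 93 explicitly. Euclid's algorithm: 93 = 1·86 + 7, 86 = 12·7 + 2, 7 = 3·2 + 1; back-substituting gives 1 = 53·86 − 49·93, so 86⁻¹ ≡ 53 (mod 93).
For any y ∈ ℤ_{93}, x = 53(y − 43) mod 93 satisfies f(x) = 86·53(y − 43) + 43 ≡ y (since 86·53 ≡ 1 mod 93). So every y has a preimage.
Therefore f is bijective.
Since f is bijective, we compute f⁻¹(83): solve 86x + 43 ≡ 83 (mod 93), i.e. 86x ≡ 40 (mod 93).
Multiplying by 86⁻¹ = 53 gives x ≡ 53·40 = 2120 = 22·93 + 74 ≡ 74 (mod 93).
Check: f(74) = 86·74 + 43 = 6407 = 68·93 + 83 ≡ 83 (mod 93).

74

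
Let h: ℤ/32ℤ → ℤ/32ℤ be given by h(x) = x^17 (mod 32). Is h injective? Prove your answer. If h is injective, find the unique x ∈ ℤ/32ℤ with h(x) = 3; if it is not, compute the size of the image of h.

17

h(0) = 0^17 = 0.
h(2): Repeated squaring mod 32: 2^1 ≡ 2, 2^2 ≡ 2² = 4, 2^4 ≡ 4² = 16, 2^8 ≡ 16² = 256 ≡ 0, 2^16 ≡ 0² = 0. Since 17 = 16 + 1, 2^17 ≡ 0·2: 0·2 = 0. So 2^17 ≡ 0 (mod 32).
So h(0) = h(2) = 0 while 0 ≠ 2, therefore h is not injective.
Since h is not injective, we determine |image(h)|. Computing x^17 mod 32 for each x (by repeated squaring, reducing mod 32 at every step), the values h(0), h(1), …, h(31) are: 0, 1, 0, 3, 0, 5, 0, 7, 0, 9, 0, 11, 0, 13, 0, 15, 0, 17, 0, 19, 0, 21, 0, 23, 0, 25, 0, 27, 0, 29, 0, 31.
The distinct values are {0, 1, 3, 5, 7, 9, 11, 13, 15, 17, 19, 21, 23, 25, 27, 29, 31}; there are 17 of them.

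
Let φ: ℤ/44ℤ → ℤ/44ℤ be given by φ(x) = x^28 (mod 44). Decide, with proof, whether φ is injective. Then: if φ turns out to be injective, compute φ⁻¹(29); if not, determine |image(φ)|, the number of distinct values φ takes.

12

φ(10): Repeated squaring mod 44: 10^1 ≡ 10, 10^2 ≡ 10² = 100 ≡ 12, 10^4 ≡ 12² = 144 ≡ 12, 10^8 ≡ 12² = 144 ≡ 12, 10^16 ≡ 12² = 144 ≡ 12. Since 28 = 16 + 8 + 4, 10^28 ≡ 12·12·12: 12·12 = 144 ≡ 12, then 12·12 = 144 ≡ 12. So 10^28 ≡ 12 (mod 44).
φ(12): Repeated squaring mod 44: 12^1 ≡ 12, 12^2 ≡ 12² = 144 ≡ 12, 12^4 ≡ 12² = 144 ≡ 12, 12^8 ≡ 12² = 144 ≡ 12, 12^16 ≡ 12² = 144 ≡ 12. Since 28 = 16 + 8 + 4, 12^28 ≡ 12·12·12: 12·12 = 144 ≡ 12, then 12·12 = 144 ≡ 12. So 12^28 ≡ 12 (mod 44).
So φ(10) = φ(12) = 12 while 10 ≠ 12, so φ is not injective.
Since φ is not injective, we determine |image(φ)|. Computing x^28 mod 44 for each x (by repeated squaring, reducing mod 44 at every step), the values φ(0), φ(1), …, φ(43) are: 0, 1, 36, 5, 20, 37, 4, 9, 16, 25, 12, 33, 12, 25, 16, 9, 4, 37, 20, 5, 36, 1, 0, 1, 36, 5, 20, 37, 4, 9, 16, 25, 12, 33, 12, 25, 16, 9, 4, 37, 20, 5, 36, 1.
The distinct values are {0, 1, 4, 5, 9, 12, 16, 20, 25, 33, 36, 37}; there are 12 of them.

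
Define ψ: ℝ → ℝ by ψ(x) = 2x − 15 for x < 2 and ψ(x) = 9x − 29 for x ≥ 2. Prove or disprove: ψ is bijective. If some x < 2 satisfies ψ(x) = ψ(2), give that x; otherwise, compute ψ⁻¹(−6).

Both pieces are strictly increasing (slopes 2 and 9), so each is injective on its own interval.
The left piece maps (−∞, 2) onto (−∞, −11); the right piece maps [2, ∞) onto [−11, ∞).
Since −11 = −11, the images partition ℝ: ψ is injective and surjective, hence bijective.
Because the two images are disjoint, no x < 2 has ψ(x) = ψ(2), so we compute ψ⁻¹(−6): −6 lies in [−11, ∞), so solve 9x − 29 = −6: x = (−6 + 29)/9 = 23/9.

23/9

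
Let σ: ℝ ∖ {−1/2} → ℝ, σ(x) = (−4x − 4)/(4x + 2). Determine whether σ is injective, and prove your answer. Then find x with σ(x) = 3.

Suppose σ(a) = σ(b). Cross-multiplying: (−4a − 4)(4b + 2) = (−4b − 4)(4a + 2).
Expanding both sides and cancelling the symmetric terms leaves 8·(a − b) = 0. Since 8 ≠ 0, a = b. So σ is injective.
Solving σ(x) = 3: cross-multiplying gives −4x − 4 = 3(4x + 2), which rearranges to −16x = 10, so x = −5/8.

-5/8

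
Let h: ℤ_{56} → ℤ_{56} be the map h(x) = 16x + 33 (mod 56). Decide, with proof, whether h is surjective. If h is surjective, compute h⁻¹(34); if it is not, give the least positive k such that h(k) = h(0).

By definition, h is surjective if every y in the codomain equals h(x) for some x in the domain.
Since gcd(16, 56) = 8, we have 16x ≡ 0 (mod 8) for all x, so h(x) ≡ 1 (mod 8).
But 0 ≢ 1 (mod 8), so 0 ∈ ℤ_{56} has no preimage. Therefore h is not surjective.
Since h is not surjective, we find the least positive k with h(k) = h(0): this means 16k ≡ 0 (mod 56), i.e. 56 ∣ 16k. Since gcd(16, 56) = 8, dividing through by 8 this holds exactly when 7 ∣ 2k, and as gcd(2, 7) = 1, exactly when 7 ∣ k.
The smallest positive such k is 7.

7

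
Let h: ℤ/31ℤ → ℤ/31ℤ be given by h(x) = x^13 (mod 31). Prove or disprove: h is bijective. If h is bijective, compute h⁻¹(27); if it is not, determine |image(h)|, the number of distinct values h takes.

15

Since 31 is prime, the nonzero elements of ℤ/31ℤ form a cyclic group of order 30.
As gcd(13, 30) = 1, raising to the 13th power is a bijection on this group: if x_1^13 ≡ x_2^13 then (x_1x_2^{−1})^13 = 1, and the only element of order dividing gcd(13, 30) = 1 is 1, so x_1 = x_2.
With h(0) = 0 this makes h injective on all of ℤ/31ℤ, hence bijective (finite equal-size domain and codomain). In particular h is bijective.
Since h is bijective, we find the preimage of 27. The inverse of x ↦ x^13 on (ℤ/31ℤ)^× is x ↦ x^7, because 13·7 = 91 = 3·30 + 1 ≡ 1 (mod 30) and x^{30} = 1 for x ≠ 0 (Fermat). So h⁻¹(27) = 27^7 mod 31.
Repeated squaring mod 31: 27^1 ≡ 27, 27^2 ≡ 27² = 729 ≡ 16, 27^4 ≡ 16² = 256 ≡ 8. Since 7 = 4 + 2 + 1, 27^7 ≡ 8·16·27: 8·16 = 128 ≡ 4, then 4·27 = 108 ≡ 15. So 27^7 ≡ 15 (mod 31).
Hence h⁻¹(27) = 15.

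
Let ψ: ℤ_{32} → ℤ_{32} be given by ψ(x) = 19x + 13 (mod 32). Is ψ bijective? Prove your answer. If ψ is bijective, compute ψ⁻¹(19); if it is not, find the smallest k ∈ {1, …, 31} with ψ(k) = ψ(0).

2

If ψ(u) = ψ(v), then 19u ≡ 19v (mod 32). Because gcd(19, 32) = 1, we may cancel 19 to get u ≡ v (mod 32).
We now compute 19⁻¹ mod 32 explicitly. Euclid's algorithm: 32 = 1·19 + 13, 19 = 1·13 + 6, 13 = 2·6 + 1; back-substituting gives 1 = 27·19 − 16·32, so 19⁻¹ ≡ 27 (mod 32).
Then y ↦ 27(y − 13) is a two-sided inverse to ψ, so every y ∈ ℤ_{32} has a preimage.
So ψ is bijective.
Since ψ is bijective, we find ψ⁻¹(19): we need 19x ≡ 19 − 13 ≡ 6 (mod 32). Using 19⁻¹ = 27: x ≡ 27·6 = 162 = 5·32 + 2, so x = 2.
Check: ψ(2) = 19·2 + 13 = 51 = 1·32 + 19 ≡ 19 (mod 32).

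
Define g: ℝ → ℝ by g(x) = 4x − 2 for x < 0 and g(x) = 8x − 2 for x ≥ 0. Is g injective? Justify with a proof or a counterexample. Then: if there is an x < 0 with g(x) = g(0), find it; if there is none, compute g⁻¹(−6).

-1

Both pieces are strictly increasing (slopes 4 and 8), so each is injective on its own interval.
The left piece maps (−∞, 0) onto (−∞, −2); the right piece maps [0, ∞) onto [−2, ∞).
These images are disjoint, so no value is attained by both pieces. Hence g is injective.
Because the two images are disjoint, no x < 0 has g(x) = g(0), so we compute g⁻¹(−6): −6 lies in (−∞, −2), so solve 4x − 2 = −6: x = (−6 + 2)/4 = −1.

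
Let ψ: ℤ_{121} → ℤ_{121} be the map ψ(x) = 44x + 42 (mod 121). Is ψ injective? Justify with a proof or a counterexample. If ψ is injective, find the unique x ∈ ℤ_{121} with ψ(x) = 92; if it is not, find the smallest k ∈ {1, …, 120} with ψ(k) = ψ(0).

11

We have gcd(44, 121) = 11 > 1. Taking a = 0 and b = 11: ψ(0) = 42 and ψ(11) = 44·11 + 42 = 526 ≡ 42 (mod 121).
So ψ(0) = ψ(11) while 0 ≠ 11, hence ψ is not injective.
Since ψ is not injective, we find the least positive k with ψ(k) = ψ(0): this means 44k ≡ 0 (mod 121), i.e. 121 ∣ 44k. Since gcd(44, 121) = 11, dividing through by 11 this holds exactly when 11 ∣ 4k, and as gcd(4, 11) = 1, exactly when 11 ∣ k.
The smallest positive such k is 11.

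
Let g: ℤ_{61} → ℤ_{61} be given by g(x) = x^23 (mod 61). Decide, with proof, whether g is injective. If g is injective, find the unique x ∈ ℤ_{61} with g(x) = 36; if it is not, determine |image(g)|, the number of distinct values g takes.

Since 61 is prime, the nonzero elements of ℤ_{61} form a cyclic group of order 60.
As gcd(23, 60) = 1, raising to the 23rd power is a bijection on this group: if a^23 ≡ b^23 then (ab^{−1})^23 = 1, and the only element of order dividing gcd(23, 60) = 1 is 1, so a = b.
With g(0) = 0 this makes g injective on all of ℤ_{61}, hence bijective (finite equal-size domain and codomain). In particular g is injective.
Since g is injective, we find the preimage of 36. The inverse of x ↦ x^23 on (ℤ_{61})^× is x ↦ x^47, because 23·47 = 1081 = 18·60 + 1 ≡ 1 (mod 60) and x^{60} = 1 for x ≠ 0 (Fermat). So g⁻¹(36) = 36^47 mod 61.
Repeated squaring mod 61: 36^1 ≡ 36, 36^2 ≡ 36² = 1296 ≡ 15, 36^4 ≡ 15² = 225 ≡ 42, 36^8 ≡ 42² = 1764 ≡ 56, 36^16 ≡ 56² = 3136 ≡ 25, 36^32 ≡ 25² = 625 ≡ 15. Since 47 = 32 + 8 + 4 + 2 + 1, 36^47 ≡ 15·56·42·15·36: 15·56 = 840 ≡ 47, then 47·42 = 1974 ≡ 22, then 22·15 = 330 ≡ 25, then 25·36 = 900 ≡ 46. So 36^47 ≡ 46 (mod 61).
Hence g⁻¹(36) = 46.

46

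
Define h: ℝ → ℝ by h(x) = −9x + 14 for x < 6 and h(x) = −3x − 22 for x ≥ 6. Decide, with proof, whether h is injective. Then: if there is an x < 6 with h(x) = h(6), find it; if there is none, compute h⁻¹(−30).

44/9

Both pieces are strictly decreasing (slopes −9 and −3), so each is injective on its own interval.
The left piece maps (−∞, 6) onto (−40, ∞); the right piece maps [6, ∞) onto (−∞, −40].
These images are disjoint, so no value is attained by both pieces. Therefore h is injective.
Because the two images are disjoint, no x < 6 has h(x) = h(6), so we compute h⁻¹(−30): −30 lies in (−40, ∞), so solve −9x + 14 = −30: x = (−30 − 14)/(−9) = 44/9.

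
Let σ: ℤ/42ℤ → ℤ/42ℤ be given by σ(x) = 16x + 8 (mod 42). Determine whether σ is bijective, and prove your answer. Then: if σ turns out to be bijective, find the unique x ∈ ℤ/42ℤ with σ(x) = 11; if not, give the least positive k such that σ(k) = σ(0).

21

We have gcd(16, 42) = 2 > 1. Taking s = 0 and t = 21: σ(0) = 8 and σ(21) = 16·21 + 8 = 344 ≡ 8 (mod 42).
So σ(0) = σ(21) while 0 ≠ 21, thus σ is not injective, hence not bijective.
Since σ is not bijective, we find the least positive k with σ(k) = σ(0): this means 16k ≡ 0 (mod 42), i.e. 42 ∣ 16k. Since gcd(16, 42) = 2, dividing through by 2 this holds exactly when 21 ∣ 8k, and as gcd(8, 21) = 1, exactly when 21 ∣ k.
The smallest positive such k is 21.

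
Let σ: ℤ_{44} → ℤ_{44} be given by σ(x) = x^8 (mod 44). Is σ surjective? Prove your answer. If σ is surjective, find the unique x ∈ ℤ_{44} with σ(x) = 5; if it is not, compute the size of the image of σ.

12

σ(10): Repeated squaring mod 44: 10^1 ≡ 10, 10^2 ≡ 10² = 100 ≡ 12, 10^4 ≡ 12² = 144 ≡ 12, 10^8 ≡ 12² = 144 ≡ 12. So 10^8 ≡ 12 (mod 44).
σ(12): Repeated squaring mod 44: 12^1 ≡ 12, 12^2 ≡ 12² = 144 ≡ 12, 12^4 ≡ 12² = 144 ≡ 12, 12^8 ≡ 12² = 144 ≡ 12. So 12^8 ≡ 12 (mod 44).
So σ(10) = σ(12) = 12 while 10 ≠ 12, so σ is not injective.
A non-injective map from the 44-element set ℤ_{44} to itself takes at most 43 distinct values, so it cannot be surjective. Thus σ is not surjective.
Since σ is not surjective, we determine |image(σ)|. Computing x^8 mod 44 for each x (by repeated squaring, reducing mod 44 at every step), the values σ(0), σ(1), …, σ(43) are: 0, 1, 36, 5, 20, 37, 4, 9, 16, 25, 12, 33, 12, 25, 16, 9, 4, 37, 20, 5, 36, 1, 0, 1, 36, 5, 20, 37, 4, 9, 16, 25, 12, 33, 12, 25, 16, 9, 4, 37, 20, 5, 36, 1.
The distinct values are {0, 1, 4, 5, 9, 12, 16, 20, 25, 33, 36, 37}; there are 12 of them.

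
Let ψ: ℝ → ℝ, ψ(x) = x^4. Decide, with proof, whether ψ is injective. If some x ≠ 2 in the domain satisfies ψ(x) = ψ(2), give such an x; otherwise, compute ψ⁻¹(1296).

-2

ψ(2) = 16 = (−2)^4 = ψ(−2) (since 4 is even), with 2 ≠ −2. So ψ is not injective.
For the follow-up, such an x exists: taking x = −2 ∈ ℝ gives ψ(−2) = 16 = ψ(2) with −2 ≠ 2.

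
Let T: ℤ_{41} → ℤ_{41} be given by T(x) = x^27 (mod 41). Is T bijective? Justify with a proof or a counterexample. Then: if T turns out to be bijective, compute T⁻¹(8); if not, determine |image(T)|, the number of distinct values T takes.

20

Since 41 is prime, the nonzero elements of ℤ_{41} form a cyclic group of order 40.
As gcd(27, 40) = 1, raising to the 27th power is a bijection on this group: if a^27 ≡ b^27 then (ab^{−1})^27 = 1, and the only element of order dividing gcd(27, 40) = 1 is 1, so a = b.
With T(0) = 0 this makes T injective on all of ℤ_{41}, hence bijective (finite equal-size domain and codomain). In particular T is bijective.
Since T is bijective, we find the preimage of 8. The inverse of x ↦ x^27 on (ℤ_{41})^× is x ↦ x^3, because 27·3 = 81 = 2·40 + 1 ≡ 1 (mod 40) and x^{40} = 1 for x ≠ 0 (Fermat). So T⁻¹(8) = 8^3 mod 41.
Repeated squaring mod 41: 8^1 ≡ 8, 8^2 ≡ 8² = 64 ≡ 23. Since 3 = 2 + 1, 8^3 ≡ 23·8: 23·8 = 184 ≡ 20. So 8^3 ≡ 20 (mod 41).
Hence T⁻¹(8) = 20.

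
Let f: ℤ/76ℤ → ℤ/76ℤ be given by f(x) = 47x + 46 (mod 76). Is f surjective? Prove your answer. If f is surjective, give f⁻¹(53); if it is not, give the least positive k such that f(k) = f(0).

5

Recall: f is surjective if every y in the codomain equals f(x) for some x in the domain.
Since gcd(47, 76) = 1, 47 is invertible modulo 76. Euclid's algorithm: 76 = 1·47 + 29, 47 = 1·29 + 18, 29 = 1·18 + 11, 18 = 1·11 + 7, 11 = 1·7 + 4, 7 = 1·4 + 3, 4 = 1·3 + 1; back-substituting gives 1 = 55·47 − 34·76, so 47⁻¹ ≡ 55 (mod 76).
Then y ↦ 55(y − 46) is a two-sided inverse to f, so every y ∈ ℤ/76ℤ has a preimage.
Therefore f is surjective.
Since f is surjective, we find f⁻¹(53): we need 47x ≡ 53 − 46 ≡ 7 (mod 76). Using 47⁻¹ = 55: x ≡ 55·7 = 385 = 5·76 + 5, so x = 5.
Check: f(5) = 47·5 + 46 = 281 = 3·76 + 53 ≡ 53 (mod 76).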